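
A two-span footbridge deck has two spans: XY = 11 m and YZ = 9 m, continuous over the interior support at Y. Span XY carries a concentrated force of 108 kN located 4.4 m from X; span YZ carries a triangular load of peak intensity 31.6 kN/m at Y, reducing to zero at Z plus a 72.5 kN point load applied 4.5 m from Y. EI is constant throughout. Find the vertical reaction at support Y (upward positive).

R_Y = 223.1 kN

Insert a hinge at Y; M_Y is the redundant, and each span becomes simply supported.
Rotations at Y on the released spans (each span's end-slope, ×1/EI):
  span XY: point load 108 at a = 4.4: Pab(L + a)/(6LEI) = 731.8/EI
  span YZ: triangular load, peak 31.6: w₀L³/(45EI) = 511.9/EI
  span YZ: point load 72.5 at a = 4.5: Pab(L + b)/(6LEI) = 367/EI
  relative rotation θ_0 = (731.8 + 879)/EI = 1611/EI
A unit hogging moment at Y produces rotation L₁/(3EI) + L₂/(3EI) = 6.667/EI.
Compatibility: M_Y·(L₁+L₂)/(3EI) = θ_0, giving M_Y = 241.6 kN·m (hogging).
Span XY, ΣM about X with M_Y applied at Y: R_Y^{XY}·11 = 475.2 + 241.6, so R_Y^{XY} = 65.16 kN and R_X = 108 − 65.16 = 42.84 kN.
Span YZ, ΣM about Z: R_Y^{YZ}·9 = 1179 + 241.6, so R_Y^{YZ} = 157.9 kN and R_Z = 214.7 − 157.9 = 56.8 kN.
R_Y = 65.16 + 157.9 = 223.1 kN.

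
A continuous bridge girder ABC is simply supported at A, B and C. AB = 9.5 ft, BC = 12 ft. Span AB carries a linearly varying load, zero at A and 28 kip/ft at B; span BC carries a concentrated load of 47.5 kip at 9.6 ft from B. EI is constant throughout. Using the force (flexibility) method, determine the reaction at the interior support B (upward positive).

Take M_B as the redundant. Released structure: two simple spans AB and BC with a hinge at B.
Rotations at B on the released spans (each span's end-slope, ×1/EI):
  span AB: triangular load, peak 28: w₀L³/(45EI) = 533.5/EI
  span BC: point load 47.5 at a = 9.6: Pab(L + b)/(6LEI) = 218.9/EI
  relative rotation θ_0 = (533.5 + 218.9)/EI = 752.4/EI
A unit hogging moment at B produces rotation L₁/(3EI) + L₂/(3EI) = 7.167/EI.
Slope continuity at B: θ_0 = M_B·7.167/EI, so M_B = 752.4/7.167 = 105 kip·ft (hogging).
Span AB, ΣM about A with M_B applied at B: R_B^{AB}·9.5 = 842.3 + 105, so R_B^{AB} = 99.72 kip and R_A = 133 − 99.72 = 33.28 kip.
Span BC, ΣM about C: R_B^{BC}·12 = 114 + 105, so R_B^{BC} = 18.25 kip and R_C = 47.5 − 18.25 = 29.25 kip.
R_B = 99.72 + 18.25 = 118 kip.

R_B = 118 kip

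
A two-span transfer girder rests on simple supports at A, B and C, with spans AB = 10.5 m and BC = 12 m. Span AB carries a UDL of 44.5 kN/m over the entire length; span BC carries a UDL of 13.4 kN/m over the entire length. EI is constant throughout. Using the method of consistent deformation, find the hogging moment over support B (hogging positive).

Insert a hinge at B; M_B is the redundant, and each span becomes simply supported.
Rotations at B on the released spans (each span's end-slope, ×1/EI):
  span AB: UDL 44.5: wL³/(24EI) = 2146/EI
  span BC: UDL 13.4: wL³/(24EI) = 964.8/EI
  relative rotation θ_0 = (2146 + 964.8)/EI = 3111/EI
A unit hogging moment at B produces rotation L₁/(3EI) + L₂/(3EI) = 7.5/EI.
Slope continuity at B: θ_0 = M_B·7.5/EI, so M_B = 3111/7.5 = 414.8 kN·m (hogging).

M_B = 414.8 kN·m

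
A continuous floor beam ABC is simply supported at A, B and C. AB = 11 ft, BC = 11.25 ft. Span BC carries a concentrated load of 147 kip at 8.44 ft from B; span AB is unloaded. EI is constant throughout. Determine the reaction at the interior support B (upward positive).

Insert a hinge at B; M_B is the redundant, and each span becomes simply supported.
End slopes at the hinge B, treating each span as simply supported:
  span BC: point load 147 at a = 8.44: Pab(L + b)/(6LEI) = 726.2/EI
  relative rotation θ_0 = (0 + 726.2)/EI = 726.2/EI
A unit hogging moment at B produces rotation L₁/(3EI) + L₂/(3EI) = 7.417/EI.
Slope continuity at B: θ_0 = M_B·7.417/EI, so M_B = 726.2/7.417 = 97.91 kip·ft (hogging).
Span AB, ΣM about A with M_B applied at B: R_B^{AB}·11 = 0 + 97.91, so R_B^{AB} = 8.901 kip and R_A = 0 − 8.901 = -8.901 kip.
Span BC, ΣM about C: R_B^{BC}·11.25 = 413.1 + 97.91, so R_B^{BC} = 45.42 kip and R_C = 147 − 45.42 = 101.6 kip.
R_B = 8.901 + 45.42 = 54.32 kip.

R_B = 54.32 kip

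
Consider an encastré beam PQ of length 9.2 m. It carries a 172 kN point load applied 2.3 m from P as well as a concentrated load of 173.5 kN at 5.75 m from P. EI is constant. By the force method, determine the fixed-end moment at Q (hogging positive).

M_Q = 308 kN·m

Release both end moments; the primary structure is a simply-supported span PQ with redundants M_P and M_Q.
On the primary (simply-supported) span, the end slopes from the loading are:
  at P: point load 172 at a = 2.3: Pab(L + b)/(6LEI) = 796.1/EI
  at Q: point load 172 at a = 2.3: Pab(L + a)/(6LEI) = 568.7/EI
  at P: point load 173.5 at a = 5.75: Pab(L + b)/(6LEI) = 788.7/EI
  at Q: point load 173.5 at a = 5.75: Pab(L + a)/(6LEI) = 932.2/EI
  θ_P0 = 1585/EI,  θ_Q0 = 1501/EI
Flexibility coefficients: a unit moment at one end gives L/(3EI) there and L/(6EI) at the far end, so f₁₁ = f₂₂ = 3.067/EI and f₁₂ = f₂₁ = 1.533/EI.
Compatibility — zero rotation at each built-in end:
  3.067 M_P + 1.533 M_Q = 1585
  1.533 M_P + 3.067 M_Q = 1501
Solving the pair gives M_P = 362.8 kN·m and M_Q = 308 kN·m (hogging).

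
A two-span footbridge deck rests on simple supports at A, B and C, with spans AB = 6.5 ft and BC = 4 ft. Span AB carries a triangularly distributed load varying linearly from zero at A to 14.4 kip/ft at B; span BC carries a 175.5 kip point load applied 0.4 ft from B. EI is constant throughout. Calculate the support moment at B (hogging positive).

Release continuity at B by inserting a hinge; the redundant is the internal moment M_B. The primary structure is two simply-supported spans AB and BC.
Discontinuity in slope at B on the released structure — sum the simple-span end rotations:
  span AB: triangular load, peak 14.4: w₀L³/(45EI) = 87.88/EI
  span BC: point load 175.5 at a = 0.4: Pab(L + b)/(6LEI) = 80.03/EI
  relative rotation θ_0 = (87.88 + 80.03)/EI = 167.9/EI
A unit hogging moment at B produces rotation L₁/(3EI) + L₂/(3EI) = 3.5/EI.
Compatibility: M_B·(L₁+L₂)/(3EI) = θ_0, giving M_B = 47.97 kip·ft (hogging).

M_B = 47.97 kip·ft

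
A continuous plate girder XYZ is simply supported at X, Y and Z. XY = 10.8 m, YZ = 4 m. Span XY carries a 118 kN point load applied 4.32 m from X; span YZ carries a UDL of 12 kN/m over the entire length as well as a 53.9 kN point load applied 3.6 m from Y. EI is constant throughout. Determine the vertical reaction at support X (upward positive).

Take M_Y as the redundant. Released structure: two simple spans XY and YZ with a hinge at Y.
End slopes at the hinge Y, treating each span as simply supported:
  span XY: point load 118 at a = 4.32: Pab(L + a)/(6LEI) = 770.8/EI
  span YZ: UDL 12: wL³/(24EI) = 32/EI
  span YZ: point load 53.9 at a = 3.6: Pab(L + b)/(6LEI) = 14.23/EI
  relative rotation θ_0 = (770.8 + 46.23)/EI = 817/EI
A unit hogging moment at Y produces rotation L₁/(3EI) + L₂/(3EI) = 4.933/EI.
Slope continuity at Y: θ_0 = M_Y·4.933/EI, so M_Y = 817/4.933 = 165.6 kN·m (hogging).
Span XY, ΣM about X with M_Y applied at Y: R_Y^{XY}·10.8 = 509.8 + 165.6, so R_Y^{XY} = 62.53 kN and R_X = 118 − 62.53 = 55.47 kN.

R_X = 55.47 kN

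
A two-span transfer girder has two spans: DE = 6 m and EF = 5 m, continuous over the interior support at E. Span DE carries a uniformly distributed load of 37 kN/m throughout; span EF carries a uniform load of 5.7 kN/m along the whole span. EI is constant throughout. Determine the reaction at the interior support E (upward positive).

R_E = 161.5 kN

Release continuity at E by inserting a hinge; the redundant is the internal moment M_E. The primary structure is two simply-supported spans DE and EF.
Rotations at E on the released spans (each span's end-slope, ×1/EI):
  span DE: UDL 37: wL³/(24EI) = 333/EI
  span EF: UDL 5.7: wL³/(24EI) = 29.69/EI
  relative rotation θ_0 = (333 + 29.69)/EI = 362.7/EI
A unit hogging moment at E produces rotation L₁/(3EI) + L₂/(3EI) = 3.667/EI.
Compatibility: M_E·(L₁+L₂)/(3EI) = θ_0, giving M_E = 98.91 kN·m (hogging).
Span DE, ΣM about D with M_E applied at E: R_E^{DE}·6 = 666 + 98.91, so R_E^{DE} = 127.5 kN and R_D = 222 − 127.5 = 94.51 kN.
Span EF, ΣM about F: R_E^{EF}·5 = 71.25 + 98.91, so R_E^{EF} = 34.03 kN and R_F = 28.5 − 34.03 = -5.533 kN.
R_E = 127.5 + 34.03 = 161.5 kN.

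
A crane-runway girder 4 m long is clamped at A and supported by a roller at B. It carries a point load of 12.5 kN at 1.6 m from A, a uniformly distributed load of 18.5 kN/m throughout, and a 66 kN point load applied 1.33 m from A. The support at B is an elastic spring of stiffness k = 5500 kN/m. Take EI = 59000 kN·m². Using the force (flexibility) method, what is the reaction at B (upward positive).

R_B = 26.67 kN

Choose R_B as the redundant. The primary structure is the cantilever fixed at A.
Downward deflection at the released point B due to the loads:
  point load 12.5 at a = 1.6: Pa²(3L − a)/(6EI) = 55.47/EI
  UDL 18.5: wL⁴/(8EI) = 592/EI
  point load 66 at a = 1.33: Pa²(3L − a)/(6EI) = 207.6/EI
  δ_0 = 855.1/EI
Tip deflection under a unit load at B: L³/(3EI) = 21.33/EI.
With EI = 59000 kN·m²: δ_0 = 0.014493 m and δ_{BB} = 0.000362 m/kN.
Compatibility — the spring shortens by R_B/k under the reaction it provides: δ_0 − R_B·δ_{BB} = R_B/k. With 1/k = 0.000182 m/kN, R_B = δ_0 / (δ_{BB} + 1/k) = 0.014493 / (0.000362 + 0.000182) = 26.67 kN.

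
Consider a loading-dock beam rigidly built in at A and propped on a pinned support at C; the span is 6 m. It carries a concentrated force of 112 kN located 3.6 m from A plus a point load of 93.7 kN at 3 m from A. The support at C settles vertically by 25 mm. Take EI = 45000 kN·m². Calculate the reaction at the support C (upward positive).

Choose R_C as the redundant. The primary structure is the cantilever fixed at A.
Free-end deflection of the primary structure under the applied loading (downward +):
  point load 112 at a = 3.6: Pa²(3L − a)/(6EI) = 3484/EI
  point load 93.7 at a = 3: Pa²(3L − a)/(6EI) = 2108/EI
  δ_0 = 5592/EI
Flexibility coefficient — unit upward force at C: δ_{CC} = L³/(3EI) = 72/EI.
With EI = 45000 kN·m²: δ_0 = 0.12426 m and δ_{CC} = 0.0016 m/kN.
Compatibility — the beam at C must follow the support down by 0.025 m: δ_0 − R_C·δ_{CC} = 0.025, so R_C = (0.12426 − 0.025)/0.0016 = 62.04 kN.

R_C = 62.04 kN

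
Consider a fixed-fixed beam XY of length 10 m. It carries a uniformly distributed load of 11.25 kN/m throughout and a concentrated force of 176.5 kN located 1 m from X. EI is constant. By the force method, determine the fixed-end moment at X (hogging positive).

M_X = 236.7 kN·m

Take the two fixed-end moments M_X, M_Y as redundants; the released structure is the simple span XY.
On the primary (simply-supported) span, the end slopes from the loading are:
  at X: UDL 11.25: wL³/(24EI) = 468.8/EI
  at Y: UDL 11.25: wL³/(24EI) = 468.8/EI
  at X: point load 176.5 at a = 1: Pab(L + b)/(6LEI) = 503/EI
  at Y: point load 176.5 at a = 1: Pab(L + a)/(6LEI) = 291.2/EI
  θ_X0 = 971.8/EI,  θ_Y0 = 760/EI
Flexibility coefficients: a unit moment at one end gives L/(3EI) there and L/(6EI) at the far end, so f₁₁ = f₂₂ = 3.333/EI and f₁₂ = f₂₁ = 1.667/EI.
Compatibility — zero rotation at each built-in end:
  3.333 M_X + 1.667 M_Y = 971.8
  1.667 M_X + 3.333 M_Y = 760
Solving the pair gives M_X = 236.7 kN·m and M_Y = 109.6 kN·m (hogging).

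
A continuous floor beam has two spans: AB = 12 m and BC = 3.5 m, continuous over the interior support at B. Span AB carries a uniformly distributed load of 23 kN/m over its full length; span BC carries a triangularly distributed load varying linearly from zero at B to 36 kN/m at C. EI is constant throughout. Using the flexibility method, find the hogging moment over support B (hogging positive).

M_B = 326.3 kN·m

Insert a hinge at B; M_B is the redundant, and each span becomes simply supported.
Rotations at B on the released spans (each span's end-slope, ×1/EI):
  span AB: UDL 23: wL³/(24EI) = 1656/EI
  span BC: triangular load, peak 36: 7w₀L³/(360EI) = 30.01/EI
  relative rotation θ_0 = (1656 + 30.01)/EI = 1686/EI
A unit hogging moment at B produces rotation L₁/(3EI) + L₂/(3EI) = 5.167/EI.
Slope continuity at B: θ_0 = M_B·5.167/EI, so M_B = 1686/5.167 = 326.3 kN·m (hogging).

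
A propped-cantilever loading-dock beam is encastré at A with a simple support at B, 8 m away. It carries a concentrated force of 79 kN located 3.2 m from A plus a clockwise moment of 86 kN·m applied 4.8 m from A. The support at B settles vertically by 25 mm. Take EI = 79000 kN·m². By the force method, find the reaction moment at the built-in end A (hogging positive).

Release the roller at B. Primary structure: cantilever fixed at A.
Deflection at B on the released cantilever, summing each load's contribution:
  point load 79 at a = 3.2: Pa²(3L − a)/(6EI) = 2804/EI
  clockwise couple 86 at a = 4.8: M₀a(2L − a)/(2EI) = 2312/EI
  δ_0 = 5116/EI
Tip deflection under a unit load at B: L³/(3EI) = 170.7/EI.
With EI = 79000 kN·m²: δ_0 = 0.06476 m and δ_{BB} = 0.00216 m/kN.
Compatibility — the beam at B must follow the support down by 0.025 m: δ_0 − R_B·δ_{BB} = 0.025, so R_B = (0.06476 − 0.025)/0.00216 = 18.4 kN.
Moment equilibrium about A: M_A = Σ(load moments about A) − R_B·L = 338.8 − 18.4×8 = 191.6 kN·m.

M_A = 191.6 kN·m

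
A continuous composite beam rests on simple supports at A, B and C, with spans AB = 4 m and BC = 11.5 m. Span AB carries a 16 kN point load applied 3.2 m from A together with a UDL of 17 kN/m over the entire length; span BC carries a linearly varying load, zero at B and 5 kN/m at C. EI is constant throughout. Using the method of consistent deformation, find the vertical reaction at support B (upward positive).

R_B = 69.78 kN

Take M_B as the redundant. Released structure: two simple spans AB and BC with a hinge at B.
End slopes at the hinge B, treating each span as simply supported:
  span AB: point load 16 at a = 3.2: Pab(L + a)/(6LEI) = 12.29/EI
  span AB: UDL 17: wL³/(24EI) = 45.33/EI
  span BC: triangular load, peak 5: 7w₀L³/(360EI) = 147.9/EI
  relative rotation θ_0 = (57.62 + 147.9)/EI = 205.5/EI
A unit hogging moment at B produces rotation L₁/(3EI) + L₂/(3EI) = 5.167/EI.
Slope continuity at B: θ_0 = M_B·5.167/EI, so M_B = 205.5/5.167 = 39.77 kN·m (hogging).
Span AB, ΣM about A with M_B applied at B: R_B^{AB}·4 = 187.2 + 39.77, so R_B^{AB} = 56.74 kN and R_A = 84 − 56.74 = 27.26 kN.
Span BC, ΣM about C: R_B^{BC}·11.5 = 110.2 + 39.77, so R_B^{BC} = 13.04 kN and R_C = 28.75 − 13.04 = 15.71 kN.
R_B = 56.74 + 13.04 = 69.78 kN.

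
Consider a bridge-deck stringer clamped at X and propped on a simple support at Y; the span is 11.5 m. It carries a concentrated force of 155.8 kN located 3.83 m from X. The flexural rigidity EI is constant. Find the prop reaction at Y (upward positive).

Take the reaction at Y as the redundant and release it; the primary structure is a cantilever fixed at X.
Primary-structure tip deflection at Y by superposition:
  point load 155.8 at a = 3.83: Pa²(3L − a)/(6EI) = 11682/EI
Tip deflection under a unit load at Y: L³/(3EI) = 507/EI.
Compatibility at Y: δ_0 − R_Y·δ_{YY} = 0, so R_Y = 11682/507 = 23.04 kN.

R_Y = 23.04 kN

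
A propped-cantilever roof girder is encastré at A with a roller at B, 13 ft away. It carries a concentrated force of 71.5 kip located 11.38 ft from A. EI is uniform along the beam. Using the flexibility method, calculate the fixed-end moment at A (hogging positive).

Take the reaction at B as the redundant and release it; the primary structure is a cantilever fixed at A.
Deflection at B on the released cantilever, summing each load's contribution:
  point load 71.5 at a = 11.38: Pa²(3L − a)/(6EI) = 42625/EI
Flexibility coefficient — unit upward force at B: δ_{BB} = L³/(3EI) = 732.3/EI.
The prop prevents deflection at B: R_B = δ_0/δ_{BB} = 42625/732.3 = 58.2 kip.
Moment equilibrium about A: M_A = Σ(load moments about A) − R_B·L = 813.7 − 58.2×13 = 57.02 kip·ft.

M_A = 57.02 kip·ft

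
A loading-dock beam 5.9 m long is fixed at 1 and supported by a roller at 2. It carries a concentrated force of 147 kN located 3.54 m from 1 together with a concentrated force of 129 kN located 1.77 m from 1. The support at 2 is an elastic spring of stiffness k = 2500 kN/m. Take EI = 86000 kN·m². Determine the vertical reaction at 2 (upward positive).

R_2 = 52.7 kN

Choose R_2 as the redundant. The primary structure is the cantilever fixed at 1.
Primary-structure tip deflection at 2 by superposition:
  point load 147 at a = 3.54: Pa²(3L − a)/(6EI) = 4347/EI
  point load 129 at a = 1.77: Pa²(3L − a)/(6EI) = 1073/EI
  δ_0 = 5420/EI
Flexibility coefficient — unit upward force at 2: δ_{22} = L³/(3EI) = 68.46/EI.
With EI = 86000 kN·m²: δ_0 = 0.063029 m and δ_{22} = 0.000796 m/kN.
Compatibility — the spring shortens by R_2/k under the reaction it provides: δ_0 − R_2·δ_{22} = R_2/k. With 1/k = 0.0004 m/kN, R_2 = δ_0 / (δ_{22} + 1/k) = 0.063029 / (0.000796 + 0.0004) = 52.7 kN.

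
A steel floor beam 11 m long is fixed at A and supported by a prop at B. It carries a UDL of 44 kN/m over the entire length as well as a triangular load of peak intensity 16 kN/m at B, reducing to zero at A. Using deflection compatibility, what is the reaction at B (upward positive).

R_B = 229.9 kN

Remove the prop at B; the released (primary) structure is a cantilever built in at A.
Downward deflection at the released point B due to the loads:
  UDL 44: wL⁴/(8EI) = 80526/EI
  triangular load, peak 16 at the free end: 11w₀L⁴/(120EI) = 21473/EI
  δ_0 = 101999/EI
Tip deflection under a unit load at B: L³/(3EI) = 443.7/EI.
The prop prevents deflection at B: R_B = δ_0/δ_{BB} = 101999/443.7 = 229.9 kN.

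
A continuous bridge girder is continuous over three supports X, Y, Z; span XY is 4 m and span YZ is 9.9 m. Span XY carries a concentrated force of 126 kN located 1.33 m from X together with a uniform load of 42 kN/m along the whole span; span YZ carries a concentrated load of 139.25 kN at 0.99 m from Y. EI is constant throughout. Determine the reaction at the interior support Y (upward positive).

Release continuity at Y by inserting a hinge; the redundant is the internal moment M_Y. The primary structure is two simply-supported spans XY and YZ.
End slopes at the hinge Y, treating each span as simply supported:
  span XY: point load 126 at a = 1.33: Pab(L + a)/(6LEI) = 99.37/EI
  span XY: UDL 42: wL³/(24EI) = 112/EI
  span YZ: point load 139.25 at a = 0.99: Pab(L + b)/(6LEI) = 389/EI
  relative rotation θ_0 = (211.4 + 389)/EI = 600.3/EI
A unit hogging moment at Y produces rotation L₁/(3EI) + L₂/(3EI) = 4.633/EI.
Slope continuity at Y: θ_0 = M_Y·4.633/EI, so M_Y = 600.3/4.633 = 129.6 kN·m (hogging).
Span XY, ΣM about X with M_Y applied at Y: R_Y^{XY}·4 = 503.6 + 129.6, so R_Y^{XY} = 158.3 kN and R_X = 294 − 158.3 = 135.7 kN.
Span YZ, ΣM about Z: R_Y^{YZ}·9.9 = 1241 + 129.6, so R_Y^{YZ} = 138.4 kN and R_Z = 139.2 − 138.4 = 0.8373 kN.
R_Y = 158.3 + 138.4 = 296.7 kN.

R_Y = 296.7 kN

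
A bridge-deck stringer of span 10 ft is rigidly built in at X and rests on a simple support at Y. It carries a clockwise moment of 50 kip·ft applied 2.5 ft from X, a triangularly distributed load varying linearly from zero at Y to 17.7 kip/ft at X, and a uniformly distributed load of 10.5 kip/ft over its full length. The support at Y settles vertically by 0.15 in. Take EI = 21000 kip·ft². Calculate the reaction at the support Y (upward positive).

R_Y = 59.57 kip

Remove the prop at Y; the released (primary) structure is a cantilever built in at X.
Downward deflection at the released point Y due to the loads:
  clockwise couple 50 at a = 2.5: M₀a(2L − a)/(2EI) = 1094/EI
  triangular load, peak 17.7 at the fixed end: w₀L⁴/(30EI) = 5900/EI
  UDL 10.5: wL⁴/(8EI) = 13125/EI
  δ_0 = 20119/EI
Tip deflection under a unit load at Y: L³/(3EI) = 333.3/EI.
With EI = 21000 kip·ft²: δ_0 = 0.95804 ft and δ_{YY} = 0.015873 ft/kip.
Compatibility — the beam at Y must follow the support down by 0.0125 ft: δ_0 − R_Y·δ_{YY} = 0.0125, so R_Y = (0.95804 − 0.0125)/0.015873 = 59.57 kip.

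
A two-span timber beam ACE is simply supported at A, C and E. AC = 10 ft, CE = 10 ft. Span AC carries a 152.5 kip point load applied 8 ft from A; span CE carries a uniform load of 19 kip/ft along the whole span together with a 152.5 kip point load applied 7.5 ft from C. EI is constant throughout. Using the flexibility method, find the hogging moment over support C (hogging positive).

Release continuity at C by inserting a hinge; the redundant is the internal moment M_C. The primary structure is two simply-supported spans AC and CE.
Rotations at C on the released spans (each span's end-slope, ×1/EI):
  span AC: point load 152.5 at a = 8: Pab(L + a)/(6LEI) = 732/EI
  span CE: UDL 19: wL³/(24EI) = 791.7/EI
  span CE: point load 152.5 at a = 7.5: Pab(L + b)/(6LEI) = 595.7/EI
  relative rotation θ_0 = (732 + 1387)/EI = 2119/EI
A unit hogging moment at C produces rotation L₁/(3EI) + L₂/(3EI) = 6.667/EI.
Slope continuity at C: θ_0 = M_C·6.667/EI, so M_C = 2119/6.667 = 317.9 kip·ft (hogging).

M_C = 317.9 kip·ft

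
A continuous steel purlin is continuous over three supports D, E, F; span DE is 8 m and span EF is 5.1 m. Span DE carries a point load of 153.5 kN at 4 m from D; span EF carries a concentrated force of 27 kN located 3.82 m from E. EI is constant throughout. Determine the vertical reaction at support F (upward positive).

R_F = -8.583 kN

Release continuity at E by inserting a hinge; the redundant is the internal moment M_E. The primary structure is two simply-supported spans DE and EF.
Rotations at E on the released spans (each span's end-slope, ×1/EI):
  span DE: point load 153.5 at a = 4: Pab(L + a)/(6LEI) = 614/EI
  span EF: point load 27 at a = 3.82: Pab(L + b)/(6LEI) = 27.53/EI
  relative rotation θ_0 = (614 + 27.53)/EI = 641.5/EI
A unit hogging moment at E produces rotation L₁/(3EI) + L₂/(3EI) = 4.367/EI.
Compatibility: M_E·(L₁+L₂)/(3EI) = θ_0, giving M_E = 146.9 kN·m (hogging).
Span EF, ΣM about F: R_E^{EF}·5.1 = 34.56 + 146.9, so R_E^{EF} = 35.58 kN and R_F = 27 − 35.58 = -8.583 kN.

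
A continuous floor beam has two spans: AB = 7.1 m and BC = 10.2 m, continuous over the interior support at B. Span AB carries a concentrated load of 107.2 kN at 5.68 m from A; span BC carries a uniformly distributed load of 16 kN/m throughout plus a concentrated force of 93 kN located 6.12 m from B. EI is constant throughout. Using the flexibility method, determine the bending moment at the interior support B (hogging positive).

M_B = 261.6 kN·m

Release continuity at B by inserting a hinge; the redundant is the internal moment M_B. The primary structure is two simply-supported spans AB and BC.
Rotations at B on the released spans (each span's end-slope, ×1/EI):
  span AB: point load 107.2 at a = 5.68: Pab(L + a)/(6LEI) = 259.4/EI
  span BC: UDL 16: wL³/(24EI) = 707.5/EI
  span BC: point load 93 at a = 6.12: Pab(L + b)/(6LEI) = 541.8/EI
  relative rotation θ_0 = (259.4 + 1249)/EI = 1509/EI
A unit hogging moment at B produces rotation L₁/(3EI) + L₂/(3EI) = 5.767/EI.
Compatibility: M_B·(L₁+L₂)/(3EI) = θ_0, giving M_B = 261.6 kN·m (hogging).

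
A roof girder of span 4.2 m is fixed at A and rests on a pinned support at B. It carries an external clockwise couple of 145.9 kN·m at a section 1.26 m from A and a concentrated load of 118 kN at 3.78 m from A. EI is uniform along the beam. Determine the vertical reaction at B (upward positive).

Remove the prop at B; the released (primary) structure is a cantilever built in at A.
Primary-structure tip deflection at B by superposition:
  clockwise couple 145.9 at a = 1.26: M₀a(2L − a)/(2EI) = 656.3/EI
  point load 118 at a = 3.78: Pa²(3L − a)/(6EI) = 2478/EI
  δ_0 = 3135/EI
Flexibility coefficient — unit upward force at B: δ_{BB} = L³/(3EI) = 24.7/EI.
The prop prevents deflection at B: R_B = δ_0/δ_{BB} = 3135/24.7 = 126.9 kN.

R_B = 126.9 kN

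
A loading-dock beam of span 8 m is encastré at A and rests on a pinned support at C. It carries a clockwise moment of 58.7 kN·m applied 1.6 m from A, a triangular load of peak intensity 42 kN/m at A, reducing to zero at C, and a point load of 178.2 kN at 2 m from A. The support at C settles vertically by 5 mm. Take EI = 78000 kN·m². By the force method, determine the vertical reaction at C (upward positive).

Remove the prop at C; the released (primary) structure is a cantilever built in at A.
Free-end deflection of the primary structure under the applied loading (downward +):
  clockwise couple 58.7 at a = 1.6: M₀a(2L − a)/(2EI) = 676.2/EI
  triangular load, peak 42 at the fixed end: w₀L⁴/(30EI) = 5734/EI
  point load 178.2 at a = 2: Pa²(3L − a)/(6EI) = 2614/EI
  δ_0 = 9024/EI
Flexibility coefficient — unit upward force at C: δ_{CC} = L³/(3EI) = 170.7/EI.
With EI = 78000 kN·m²: δ_0 = 0.1157 m and δ_{CC} = 0.002188 m/kN.
Compatibility — the beam at C must follow the support down by 0.005 m: δ_0 − R_C·δ_{CC} = 0.005, so R_C = (0.1157 − 0.005)/0.002188 = 50.59 kN.

R_C = 50.59 kN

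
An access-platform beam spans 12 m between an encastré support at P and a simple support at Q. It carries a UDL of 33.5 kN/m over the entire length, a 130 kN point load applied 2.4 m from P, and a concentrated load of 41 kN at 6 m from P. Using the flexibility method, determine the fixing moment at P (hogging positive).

Remove the prop at Q; the released (primary) structure is a cantilever built in at P.
Primary-structure tip deflection at Q by superposition:
  UDL 33.5: wL⁴/(8EI) = 86832/EI
  point load 130 at a = 2.4: Pa²(3L − a)/(6EI) = 4193/EI
  point load 41 at a = 6: Pa²(3L − a)/(6EI) = 7380/EI
  δ_0 = 98405/EI
Tip deflection under a unit load at Q: L³/(3EI) = 576/EI.
Compatibility at Q: δ_0 − R_Q·δ_{QQ} = 0, so R_Q = 98405/576 = 170.8 kN.
Moment equilibrium about P: M_P = Σ(load moments about P) − R_Q·L = 2970 − 170.8×12 = 919.9 kN·m.

M_P = 919.9 kN·m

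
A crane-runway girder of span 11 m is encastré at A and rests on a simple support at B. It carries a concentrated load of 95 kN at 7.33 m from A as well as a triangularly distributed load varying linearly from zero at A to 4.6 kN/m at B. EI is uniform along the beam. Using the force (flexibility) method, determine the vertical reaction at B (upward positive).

R_B = 63.14 kN

Release the roller at B. Primary structure: cantilever fixed at A.
Free-end deflection of the primary structure under the applied loading (downward +):
  point load 95 at a = 7.33: Pa²(3L − a)/(6EI) = 21838/EI
  triangular load, peak 4.6 at the free end: 11w₀L⁴/(120EI) = 6174/EI
  δ_0 = 28011/EI
Tip deflection under a unit load at B: L³/(3EI) = 443.7/EI.
Compatibility at B: δ_0 − R_B·δ_{BB} = 0, so R_B = 28011/443.7 = 63.14 kN.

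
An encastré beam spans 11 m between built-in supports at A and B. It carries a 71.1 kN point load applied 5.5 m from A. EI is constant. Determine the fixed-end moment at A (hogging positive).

M_A = 97.76 kN·m

Take the two fixed-end moments M_A, M_B as redundants; the released structure is the simple span AB.
On the primary (simply-supported) span, the end slopes from the loading are:
  at A: point load 71.1 at a = 5.5: Pab(L + b)/(6LEI) = 537.7/EI
  at B: point load 71.1 at a = 5.5: Pab(L + a)/(6LEI) = 537.7/EI
  θ_A0 = 537.7/EI,  θ_B0 = 537.7/EI
Flexibility coefficients: a unit moment at one end gives L/(3EI) there and L/(6EI) at the far end, so f₁₁ = f₂₂ = 3.667/EI and f₁₂ = f₂₁ = 1.833/EI.
Compatibility — zero rotation at each built-in end:
  3.667 M_A + 1.833 M_B = 537.7
  1.833 M_A + 3.667 M_B = 537.7
Solving the pair gives M_A = 97.76 kN·m and M_B = 97.76 kN·m (hogging).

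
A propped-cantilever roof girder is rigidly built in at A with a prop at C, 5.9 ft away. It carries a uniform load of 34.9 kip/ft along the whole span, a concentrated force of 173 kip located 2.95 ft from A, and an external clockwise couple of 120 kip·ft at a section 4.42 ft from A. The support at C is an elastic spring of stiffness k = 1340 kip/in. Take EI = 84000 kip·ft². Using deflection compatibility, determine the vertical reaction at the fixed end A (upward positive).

Choose R_C as the redundant. The primary structure is the cantilever fixed at A.
Free-end deflection of the primary structure under the applied loading (downward +):
  UDL 34.9: wL⁴/(8EI) = 5286/EI
  point load 173 at a = 2.95: Pa²(3L − a)/(6EI) = 3701/EI
  clockwise couple 120 at a = 4.42: M₀a(2L − a)/(2EI) = 1957/EI
  δ_0 = 10944/EI
Flexibility coefficient — unit upward force at C: δ_{CC} = L³/(3EI) = 68.46/EI.
With EI = 84000 kip·ft²: δ_0 = 0.13029 ft and δ_{CC} = 0.000815 ft/kip.
Compatibility — the spring shortens by R_C/k under the reaction it provides: δ_0 − R_C·δ_{CC} = R_C/k. With 1/k = 1/(1340×12) ft/kip = 0.000062 ft/kip, R_C = δ_0 / (δ_{CC} + 1/k) = 0.13029 / (0.000815 + 0.000062) = 148.5 kip.
Vertical equilibrium: R_A = ΣP − R_C = 378.9 − 148.5 = 230.4 kip.

R_A = 230.4 kip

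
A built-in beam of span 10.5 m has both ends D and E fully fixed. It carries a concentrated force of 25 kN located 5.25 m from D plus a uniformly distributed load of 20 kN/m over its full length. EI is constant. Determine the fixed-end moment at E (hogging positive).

M_E = 216.6 kN·m

Release both end moments; the primary structure is a simply-supported span DE with redundants M_D and M_E.
Simple-span end rotations at D and E under the given loads:
  at D: point load 25 at a = 5.25: Pab(L + b)/(6LEI) = 172.3/EI
  at E: point load 25 at a = 5.25: Pab(L + a)/(6LEI) = 172.3/EI
  at D: UDL 20: wL³/(24EI) = 964.7/EI
  at E: UDL 20: wL³/(24EI) = 964.7/EI
  θ_D0 = 1137/EI,  θ_E0 = 1137/EI
Flexibility coefficients: a unit moment at one end gives L/(3EI) there and L/(6EI) at the far end, so f₁₁ = f₂₂ = 3.5/EI and f₁₂ = f₂₁ = 1.75/EI.
Compatibility — zero rotation at each built-in end:
  3.5 M_D + 1.75 M_E = 1137
  1.75 M_D + 3.5 M_E = 1137
Solving the pair gives M_D = 216.6 kN·m and M_E = 216.6 kN·m (hogging).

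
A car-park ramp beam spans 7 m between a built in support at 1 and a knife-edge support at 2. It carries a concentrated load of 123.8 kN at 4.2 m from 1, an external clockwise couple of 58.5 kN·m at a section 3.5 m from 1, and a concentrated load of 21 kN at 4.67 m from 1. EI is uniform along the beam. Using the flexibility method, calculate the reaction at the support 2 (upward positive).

R_2 = 73.79 kN

Release the roller at 2. Primary structure: cantilever fixed at 1.
Free-end deflection of the primary structure under the applied loading (downward +):
  point load 123.8 at a = 4.2: Pa²(3L − a)/(6EI) = 6115/EI
  clockwise couple 58.5 at a = 3.5: M₀a(2L − a)/(2EI) = 1075/EI
  point load 21 at a = 4.67: Pa²(3L − a)/(6EI) = 1246/EI
  δ_0 = 8436/EI
Tip deflection under a unit load at 2: L³/(3EI) = 114.3/EI.
Compatibility at 2: δ_0 − R_2·δ_{22} = 0, so R_2 = 8436/114.3 = 73.79 kN.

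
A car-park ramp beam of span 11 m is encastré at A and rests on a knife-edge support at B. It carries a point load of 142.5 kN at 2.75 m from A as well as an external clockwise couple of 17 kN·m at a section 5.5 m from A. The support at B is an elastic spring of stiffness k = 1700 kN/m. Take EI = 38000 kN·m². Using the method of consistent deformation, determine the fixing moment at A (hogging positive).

Remove the prop at B; the released (primary) structure is a cantilever built in at A.
Primary-structure tip deflection at B by superposition:
  point load 142.5 at a = 2.75: Pa²(3L − a)/(6EI) = 5433/EI
  clockwise couple 17 at a = 5.5: M₀a(2L − a)/(2EI) = 771.4/EI
  δ_0 = 6205/EI
Tip deflection under a unit load at B: L³/(3EI) = 443.7/EI.
With EI = 38000 kN·m²: δ_0 = 0.16328 m and δ_{BB} = 0.011675 m/kN.
Compatibility — the spring shortens by R_B/k under the reaction it provides: δ_0 − R_B·δ_{BB} = R_B/k. With 1/k = 0.000588 m/kN, R_B = δ_0 / (δ_{BB} + 1/k) = 0.16328 / (0.011675 + 0.000588) = 13.31 kN.
Moment equilibrium about A: M_A = Σ(load moments about A) − R_B·L = 408.9 − 13.31×11 = 262.4 kN·m.

M_A = 262.4 kN·m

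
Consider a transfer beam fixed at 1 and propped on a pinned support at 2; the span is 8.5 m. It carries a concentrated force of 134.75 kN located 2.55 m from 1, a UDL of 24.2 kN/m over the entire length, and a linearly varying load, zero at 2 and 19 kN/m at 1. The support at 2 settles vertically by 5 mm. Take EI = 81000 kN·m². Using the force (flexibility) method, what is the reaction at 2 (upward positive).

Choose R_2 as the redundant. The primary structure is the cantilever fixed at 1.
Free-end deflection of the primary structure under the applied loading (downward +):
  point load 134.75 at a = 2.55: Pa²(3L − a)/(6EI) = 3352/EI
  UDL 24.2: wL⁴/(8EI) = 15791/EI
  triangular load, peak 19 at the fixed end: w₀L⁴/(30EI) = 3306/EI
  δ_0 = 22448/EI
Tip deflection under a unit load at 2: L³/(3EI) = 204.7/EI.
With EI = 81000 kN·m²: δ_0 = 0.27714 m and δ_{22} = 0.002527 m/kN.
Compatibility — the beam at 2 must follow the support down by 0.005 m: δ_0 − R_2·δ_{22} = 0.005, so R_2 = (0.27714 − 0.005)/0.002527 = 107.7 kN.

R_2 = 107.7 kN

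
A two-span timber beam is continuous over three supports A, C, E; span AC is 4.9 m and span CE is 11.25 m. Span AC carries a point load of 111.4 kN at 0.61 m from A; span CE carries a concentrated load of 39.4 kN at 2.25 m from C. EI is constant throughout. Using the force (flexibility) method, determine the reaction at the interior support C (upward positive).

R_C = 61.39 kN

Take M_C as the redundant. Released structure: two simple spans AC and CE with a hinge at C.
Discontinuity in slope at C on the released structure — sum the simple-span end rotations:
  span AC: point load 111.4 at a = 0.61: Pab(L + a)/(6LEI) = 54.64/EI
  span CE: point load 39.4 at a = 2.25: Pab(L + b)/(6LEI) = 239.4/EI
  relative rotation θ_0 = (54.64 + 239.4)/EI = 294/EI
A unit hogging moment at C produces rotation L₁/(3EI) + L₂/(3EI) = 5.383/EI.
Slope continuity at C: θ_0 = M_C·5.383/EI, so M_C = 294/5.383 = 54.61 kN·m (hogging).
Span AC, ΣM about A with M_C applied at C: R_C^{AC}·4.9 = 67.95 + 54.61, so R_C^{AC} = 25.01 kN and R_A = 111.4 − 25.01 = 86.39 kN.
Span CE, ΣM about E: R_C^{CE}·11.25 = 354.6 + 54.61, so R_C^{CE} = 36.37 kN and R_E = 39.4 − 36.37 = 3.026 kN.
R_C = 25.01 + 36.37 = 61.39 kN.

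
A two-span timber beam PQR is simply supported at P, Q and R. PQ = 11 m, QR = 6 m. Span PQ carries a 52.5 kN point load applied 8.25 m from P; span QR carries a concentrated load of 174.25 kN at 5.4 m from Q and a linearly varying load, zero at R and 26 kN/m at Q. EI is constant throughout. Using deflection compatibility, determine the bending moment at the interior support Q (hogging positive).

M_Q = 101.6 kN·m

Release continuity at Q by inserting a hinge; the redundant is the internal moment M_Q. The primary structure is two simply-supported spans PQ and QR.
Rotations at Q on the released spans (each span's end-slope, ×1/EI):
  span PQ: point load 52.5 at a = 8.25: Pab(L + a)/(6LEI) = 347.4/EI
  span QR: point load 174.25 at a = 5.4: Pab(L + b)/(6LEI) = 103.5/EI
  span QR: triangular load, peak 26: w₀L³/(45EI) = 124.8/EI
  relative rotation θ_0 = (347.4 + 228.3)/EI = 575.7/EI
A unit hogging moment at Q produces rotation L₁/(3EI) + L₂/(3EI) = 5.667/EI.
Slope continuity at Q: θ_0 = M_Q·5.667/EI, so M_Q = 575.7/5.667 = 101.6 kN·m (hogging).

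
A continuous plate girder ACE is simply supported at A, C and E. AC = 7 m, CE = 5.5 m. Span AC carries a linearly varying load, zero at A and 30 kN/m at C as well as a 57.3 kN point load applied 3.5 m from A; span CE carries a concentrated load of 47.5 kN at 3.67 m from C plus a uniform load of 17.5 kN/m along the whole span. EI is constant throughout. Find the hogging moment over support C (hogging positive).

Release continuity at C by inserting a hinge; the redundant is the internal moment M_C. The primary structure is two simply-supported spans AC and CE.
Discontinuity in slope at C on the released structure — sum the simple-span end rotations:
  span AC: triangular load, peak 30: w₀L³/(45EI) = 228.7/EI
  span AC: point load 57.3 at a = 3.5: Pab(L + a)/(6LEI) = 175.5/EI
  span CE: point load 47.5 at a = 3.67: Pab(L + b)/(6LEI) = 70.86/EI
  span CE: UDL 17.5: wL³/(24EI) = 121.3/EI
  relative rotation θ_0 = (404.1 + 192.2)/EI = 596.3/EI
A unit hogging moment at C produces rotation L₁/(3EI) + L₂/(3EI) = 4.167/EI.
Slope continuity at C: θ_0 = M_C·4.167/EI, so M_C = 596.3/4.167 = 143.1 kN·m (hogging).

M_C = 143.1 kN·m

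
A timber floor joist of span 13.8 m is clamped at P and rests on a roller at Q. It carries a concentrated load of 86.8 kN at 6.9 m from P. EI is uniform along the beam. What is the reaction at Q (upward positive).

Release the roller at Q. Primary structure: cantilever fixed at P.
Downward deflection at the released point Q due to the loads:
  point load 86.8 at a = 6.9: Pa²(3L − a)/(6EI) = 23762/EI
Tip deflection under a unit load at Q: L³/(3EI) = 876/EI.
Compatibility at Q: δ_0 − R_Q·δ_{QQ} = 0, so R_Q = 23762/876 = 27.12 kN.

R_Q = 27.12 kN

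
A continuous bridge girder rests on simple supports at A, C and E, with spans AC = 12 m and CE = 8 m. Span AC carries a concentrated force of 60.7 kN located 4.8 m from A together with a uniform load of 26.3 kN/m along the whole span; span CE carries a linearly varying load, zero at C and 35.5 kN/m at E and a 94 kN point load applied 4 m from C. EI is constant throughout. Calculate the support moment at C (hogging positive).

M_C = 466.9 kN·m

Take M_C as the redundant. Released structure: two simple spans AC and CE with a hinge at C.
End slopes at the hinge C, treating each span as simply supported:
  span AC: point load 60.7 at a = 4.8: Pab(L + a)/(6LEI) = 489.5/EI
  span AC: UDL 26.3: wL³/(24EI) = 1894/EI
  span CE: triangular load, peak 35.5: 7w₀L³/(360EI) = 353.4/EI
  span CE: point load 94 at a = 4: Pab(L + b)/(6LEI) = 376/EI
  relative rotation θ_0 = (2383 + 729.4)/EI = 3113/EI
A unit hogging moment at C produces rotation L₁/(3EI) + L₂/(3EI) = 6.667/EI.
Compatibility: M_C·(L₁+L₂)/(3EI) = θ_0, giving M_C = 466.9 kN·m (hogging).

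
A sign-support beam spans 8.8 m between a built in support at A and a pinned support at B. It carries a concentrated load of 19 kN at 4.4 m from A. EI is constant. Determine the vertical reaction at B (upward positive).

Take the reaction at B as the redundant and release it; the primary structure is a cantilever fixed at A.
Primary-structure tip deflection at B by superposition:
  point load 19 at a = 4.4: Pa²(3L − a)/(6EI) = 1349/EI
Tip deflection under a unit load at B: L³/(3EI) = 227.2/EI.
Compatibility at B: δ_0 − R_B·δ_{BB} = 0, so R_B = 1349/227.2 = 5.938 kN.

R_B = 5.938 kN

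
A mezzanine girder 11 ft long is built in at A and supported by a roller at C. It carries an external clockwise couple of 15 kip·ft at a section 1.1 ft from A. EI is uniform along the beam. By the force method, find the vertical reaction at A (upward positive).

R_A = -0.3886 kip

Release the roller at C. Primary structure: cantilever fixed at A.
Deflection at C on the released cantilever, summing each load's contribution:
  clockwise couple 15 at a = 1.1: M₀a(2L − a)/(2EI) = 172.4/EI
Flexibility coefficient — unit upward force at C: δ_{CC} = L³/(3EI) = 443.7/EI.
Compatibility at C: δ_0 − R_C·δ_{CC} = 0, so R_C = 172.4/443.7 = 0.3886 kip.
Vertical equilibrium: R_A = ΣP − R_C = 0 − 0.3886 = -0.3886 kip.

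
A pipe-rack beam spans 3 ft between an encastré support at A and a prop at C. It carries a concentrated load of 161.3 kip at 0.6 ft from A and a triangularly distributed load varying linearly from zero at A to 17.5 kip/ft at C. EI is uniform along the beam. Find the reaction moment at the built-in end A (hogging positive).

Remove the prop at C; the released (primary) structure is a cantilever built in at A.
Free-end deflection of the primary structure under the applied loading (downward +):
  point load 161.3 at a = 0.6: Pa²(3L − a)/(6EI) = 81.3/EI
  triangular load, peak 17.5 at the free end: 11w₀L⁴/(120EI) = 129.9/EI
  δ_0 = 211.2/EI
Flexibility coefficient — unit upward force at C: δ_{CC} = L³/(3EI) = 9/EI.
The prop prevents deflection at C: R_C = δ_0/δ_{CC} = 211.2/9 = 23.47 kip.
Moment equilibrium about A: M_A = Σ(load moments about A) − R_C·L = 149.3 − 23.47×3 = 78.87 kip·ft.

M_A = 78.87 kip·ft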